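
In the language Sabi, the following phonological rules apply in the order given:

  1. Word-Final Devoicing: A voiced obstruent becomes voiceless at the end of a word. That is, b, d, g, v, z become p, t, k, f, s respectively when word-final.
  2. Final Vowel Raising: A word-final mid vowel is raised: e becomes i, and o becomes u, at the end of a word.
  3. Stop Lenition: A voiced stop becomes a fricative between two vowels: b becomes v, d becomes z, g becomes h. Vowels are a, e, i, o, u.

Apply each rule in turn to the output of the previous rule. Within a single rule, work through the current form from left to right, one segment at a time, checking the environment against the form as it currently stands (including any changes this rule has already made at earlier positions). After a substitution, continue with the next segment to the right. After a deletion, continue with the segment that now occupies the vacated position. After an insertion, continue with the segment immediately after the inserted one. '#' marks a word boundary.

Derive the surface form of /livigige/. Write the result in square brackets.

[livihihi]

1 Word-Final Devoicing: no change — [livigige]
2 Final Vowel Raising: [livigige] → [livigigi]
3 Stop Lenition: [livigigi] → [livihihi]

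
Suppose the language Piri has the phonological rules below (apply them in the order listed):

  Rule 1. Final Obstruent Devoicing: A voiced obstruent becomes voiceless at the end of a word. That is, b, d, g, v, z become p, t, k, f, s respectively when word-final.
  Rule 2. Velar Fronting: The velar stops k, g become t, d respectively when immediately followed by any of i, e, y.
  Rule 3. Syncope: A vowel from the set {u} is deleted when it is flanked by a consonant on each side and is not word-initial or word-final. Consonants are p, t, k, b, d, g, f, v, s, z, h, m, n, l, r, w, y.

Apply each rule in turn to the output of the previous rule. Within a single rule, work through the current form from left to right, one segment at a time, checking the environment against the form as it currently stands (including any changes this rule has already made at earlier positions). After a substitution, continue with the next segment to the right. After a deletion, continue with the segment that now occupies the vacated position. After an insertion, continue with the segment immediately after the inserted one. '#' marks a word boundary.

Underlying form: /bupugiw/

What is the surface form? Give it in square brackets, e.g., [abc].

Rule 1 Final Obstruent Devoicing: no change — [bupugiw]
Rule 2 Velar Fronting: [bupugiw] → [bupudiw]
Rule 3 Syncope: [bupudiw] → [bpdiw]

[bpdiw]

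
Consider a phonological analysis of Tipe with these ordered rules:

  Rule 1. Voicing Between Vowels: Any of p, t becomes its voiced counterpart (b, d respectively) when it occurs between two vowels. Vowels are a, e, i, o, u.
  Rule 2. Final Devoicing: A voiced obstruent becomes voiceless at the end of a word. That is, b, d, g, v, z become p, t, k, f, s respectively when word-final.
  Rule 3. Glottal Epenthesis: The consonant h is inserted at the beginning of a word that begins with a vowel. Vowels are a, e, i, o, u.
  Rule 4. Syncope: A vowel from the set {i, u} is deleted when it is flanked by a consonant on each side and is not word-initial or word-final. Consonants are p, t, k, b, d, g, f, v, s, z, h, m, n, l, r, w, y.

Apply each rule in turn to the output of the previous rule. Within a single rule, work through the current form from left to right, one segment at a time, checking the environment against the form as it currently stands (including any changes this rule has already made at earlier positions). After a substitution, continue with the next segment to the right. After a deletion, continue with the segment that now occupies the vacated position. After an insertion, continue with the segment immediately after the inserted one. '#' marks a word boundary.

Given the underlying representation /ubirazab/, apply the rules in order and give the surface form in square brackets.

Rule 1 Voicing Between Vowels: no change — [ubirazab]
Rule 2 Final Devoicing: [ubirazab] → [ubirazap]
Rule 3 Glottal Epenthesis: [ubirazap] → [hubirazap]
Rule 4 Syncope: [hubirazap] → [hbrazap]

[hbrazap]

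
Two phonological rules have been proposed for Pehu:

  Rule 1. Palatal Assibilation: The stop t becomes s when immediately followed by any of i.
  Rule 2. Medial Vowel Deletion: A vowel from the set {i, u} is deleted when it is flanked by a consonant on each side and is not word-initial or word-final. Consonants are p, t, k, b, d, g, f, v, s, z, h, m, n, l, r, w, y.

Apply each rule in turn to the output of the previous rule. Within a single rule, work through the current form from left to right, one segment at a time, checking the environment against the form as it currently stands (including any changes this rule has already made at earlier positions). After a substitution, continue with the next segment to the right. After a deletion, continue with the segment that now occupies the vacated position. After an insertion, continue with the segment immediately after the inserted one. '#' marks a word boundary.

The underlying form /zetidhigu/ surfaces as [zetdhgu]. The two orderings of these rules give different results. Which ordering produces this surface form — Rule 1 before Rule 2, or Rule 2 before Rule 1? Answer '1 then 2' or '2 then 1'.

2 then 1

Order 1 then 2:
  1 Palatal Assibilation: [zetidhigu] → [zesidhigu]
  2 Medial Vowel Deletion: [zesidhigu] → [zesdhgu]
  result: [zesdhgu]
Order 2 then 1:
  2 Medial Vowel Deletion: [zetidhigu] → [zetdhgu]
  1 Palatal Assibilation: no change — [zetdhgu]
  result: [zetdhgu]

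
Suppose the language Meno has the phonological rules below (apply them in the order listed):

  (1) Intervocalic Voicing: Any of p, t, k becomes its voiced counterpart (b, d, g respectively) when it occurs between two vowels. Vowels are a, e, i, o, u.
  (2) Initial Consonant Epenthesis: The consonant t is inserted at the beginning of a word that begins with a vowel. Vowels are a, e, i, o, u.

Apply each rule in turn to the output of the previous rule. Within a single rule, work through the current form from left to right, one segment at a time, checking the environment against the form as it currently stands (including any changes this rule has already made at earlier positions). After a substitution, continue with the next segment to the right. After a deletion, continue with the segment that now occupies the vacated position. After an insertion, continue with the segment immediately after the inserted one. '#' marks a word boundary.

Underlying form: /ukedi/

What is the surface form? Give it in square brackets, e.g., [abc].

[tugedi]

(1) Intervocalic Voicing: [ukedi] → [ugedi]
(2) Initial Consonant Epenthesis: [ugedi] → [tugedi]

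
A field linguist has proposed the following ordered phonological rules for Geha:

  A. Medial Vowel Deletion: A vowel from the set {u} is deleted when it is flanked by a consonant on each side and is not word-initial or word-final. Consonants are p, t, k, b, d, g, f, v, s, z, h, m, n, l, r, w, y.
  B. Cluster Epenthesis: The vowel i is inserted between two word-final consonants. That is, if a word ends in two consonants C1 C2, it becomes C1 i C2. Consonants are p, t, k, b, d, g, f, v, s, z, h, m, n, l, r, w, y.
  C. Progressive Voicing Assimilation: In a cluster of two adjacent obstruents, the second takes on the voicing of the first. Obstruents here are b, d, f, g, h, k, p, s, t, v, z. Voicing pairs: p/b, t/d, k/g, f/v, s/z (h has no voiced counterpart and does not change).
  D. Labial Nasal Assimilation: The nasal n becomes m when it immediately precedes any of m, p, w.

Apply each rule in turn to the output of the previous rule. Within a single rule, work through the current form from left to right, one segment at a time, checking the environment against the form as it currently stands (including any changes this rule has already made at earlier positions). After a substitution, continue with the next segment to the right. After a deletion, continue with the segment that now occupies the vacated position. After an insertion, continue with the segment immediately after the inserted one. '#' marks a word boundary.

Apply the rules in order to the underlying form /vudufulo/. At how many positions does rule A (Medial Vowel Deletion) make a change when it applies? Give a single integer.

A Medial Vowel Deletion: [vudufulo] → [vdflo]
B Cluster Epenthesis: no change — [vdflo]
C Progressive Voicing Assimilation: [vdflo] → [vdvlo]
D Labial Nasal Assimilation: no change — [vdvlo]
Rule A changed 3 position(s).

3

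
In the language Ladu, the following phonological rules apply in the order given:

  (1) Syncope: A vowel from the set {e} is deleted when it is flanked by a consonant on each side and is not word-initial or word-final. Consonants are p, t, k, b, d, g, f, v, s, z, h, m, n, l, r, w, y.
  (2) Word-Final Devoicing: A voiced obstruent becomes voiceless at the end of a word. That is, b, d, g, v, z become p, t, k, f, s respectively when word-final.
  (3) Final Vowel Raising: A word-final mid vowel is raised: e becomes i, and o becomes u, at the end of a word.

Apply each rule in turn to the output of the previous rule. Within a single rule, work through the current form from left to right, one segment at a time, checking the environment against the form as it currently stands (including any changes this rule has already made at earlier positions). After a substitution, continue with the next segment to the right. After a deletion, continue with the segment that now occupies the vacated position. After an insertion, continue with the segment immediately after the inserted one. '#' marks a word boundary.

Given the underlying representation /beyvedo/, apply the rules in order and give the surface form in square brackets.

(1) Syncope: [beyvedo] → [byvdo]
(2) Word-Final Devoicing: no change — [byvdo]
(3) Final Vowel Raising: [byvdo] → [byvdu]

[byvdu]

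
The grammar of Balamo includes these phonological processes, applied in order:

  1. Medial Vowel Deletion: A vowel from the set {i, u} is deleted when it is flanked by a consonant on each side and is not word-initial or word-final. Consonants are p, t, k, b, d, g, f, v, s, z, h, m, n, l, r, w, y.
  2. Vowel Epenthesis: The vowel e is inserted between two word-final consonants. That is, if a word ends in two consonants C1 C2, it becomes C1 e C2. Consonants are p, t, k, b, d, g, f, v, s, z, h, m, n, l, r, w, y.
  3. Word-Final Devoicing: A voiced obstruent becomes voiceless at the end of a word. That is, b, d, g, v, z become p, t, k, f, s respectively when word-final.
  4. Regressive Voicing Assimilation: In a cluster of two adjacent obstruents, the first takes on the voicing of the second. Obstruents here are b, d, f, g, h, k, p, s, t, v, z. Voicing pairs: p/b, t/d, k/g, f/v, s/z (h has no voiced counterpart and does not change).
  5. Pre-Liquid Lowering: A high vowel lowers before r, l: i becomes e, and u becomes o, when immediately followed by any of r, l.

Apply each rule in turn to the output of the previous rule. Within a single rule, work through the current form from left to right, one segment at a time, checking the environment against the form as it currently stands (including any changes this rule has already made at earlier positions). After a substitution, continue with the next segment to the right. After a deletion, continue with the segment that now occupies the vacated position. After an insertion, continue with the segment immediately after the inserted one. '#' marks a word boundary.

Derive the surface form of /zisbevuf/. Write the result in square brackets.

[szbevef]

1 Medial Vowel Deletion: [zisbevuf] → [zsbevf]
2 Vowel Epenthesis: [zsbevf] → [zsbevef]
3 Word-Final Devoicing: no change — [zsbevef]
4 Regressive Voicing Assimilation: [zsbevef] → [szbevef]
5 Pre-Liquid Lowering: no change — [szbevef]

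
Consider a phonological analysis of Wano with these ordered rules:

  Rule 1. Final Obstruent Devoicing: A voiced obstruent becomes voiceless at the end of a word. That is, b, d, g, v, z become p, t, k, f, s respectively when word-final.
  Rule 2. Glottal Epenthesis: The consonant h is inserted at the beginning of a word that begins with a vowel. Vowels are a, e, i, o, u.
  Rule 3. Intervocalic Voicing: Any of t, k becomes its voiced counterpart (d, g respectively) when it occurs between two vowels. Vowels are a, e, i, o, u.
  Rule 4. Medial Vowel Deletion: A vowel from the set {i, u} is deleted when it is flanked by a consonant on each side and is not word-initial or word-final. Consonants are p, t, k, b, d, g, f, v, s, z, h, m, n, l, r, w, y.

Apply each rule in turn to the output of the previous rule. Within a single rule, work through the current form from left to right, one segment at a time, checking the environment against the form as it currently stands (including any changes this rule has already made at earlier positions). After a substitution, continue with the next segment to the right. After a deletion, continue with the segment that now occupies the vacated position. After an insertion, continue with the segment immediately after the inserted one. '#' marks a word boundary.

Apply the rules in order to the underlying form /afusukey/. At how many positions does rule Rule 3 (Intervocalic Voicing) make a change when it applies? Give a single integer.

Rule 1 Final Obstruent Devoicing: no change — [afusukey]
Rule 2 Glottal Epenthesis: [afusukey] → [hafusukey]
Rule 3 Intervocalic Voicing: [hafusukey] → [hafusugey]
Rule 4 Medial Vowel Deletion: [hafusugey] → [hafsgey]
Rule Rule 3 changed 1 position(s).

1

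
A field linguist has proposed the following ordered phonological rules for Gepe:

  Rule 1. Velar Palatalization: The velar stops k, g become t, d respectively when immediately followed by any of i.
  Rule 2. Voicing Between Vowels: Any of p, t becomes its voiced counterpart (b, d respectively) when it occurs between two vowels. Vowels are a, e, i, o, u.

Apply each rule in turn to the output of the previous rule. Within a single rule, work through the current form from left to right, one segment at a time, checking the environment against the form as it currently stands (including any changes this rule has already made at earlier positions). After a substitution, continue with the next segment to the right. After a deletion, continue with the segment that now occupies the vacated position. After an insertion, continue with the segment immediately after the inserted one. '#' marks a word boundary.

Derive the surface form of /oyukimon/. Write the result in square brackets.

[oyudimon]

Rule 1 Velar Palatalization: [oyukimon] → [oyutimon]
Rule 2 Voicing Between Vowels: [oyutimon] → [oyudimon]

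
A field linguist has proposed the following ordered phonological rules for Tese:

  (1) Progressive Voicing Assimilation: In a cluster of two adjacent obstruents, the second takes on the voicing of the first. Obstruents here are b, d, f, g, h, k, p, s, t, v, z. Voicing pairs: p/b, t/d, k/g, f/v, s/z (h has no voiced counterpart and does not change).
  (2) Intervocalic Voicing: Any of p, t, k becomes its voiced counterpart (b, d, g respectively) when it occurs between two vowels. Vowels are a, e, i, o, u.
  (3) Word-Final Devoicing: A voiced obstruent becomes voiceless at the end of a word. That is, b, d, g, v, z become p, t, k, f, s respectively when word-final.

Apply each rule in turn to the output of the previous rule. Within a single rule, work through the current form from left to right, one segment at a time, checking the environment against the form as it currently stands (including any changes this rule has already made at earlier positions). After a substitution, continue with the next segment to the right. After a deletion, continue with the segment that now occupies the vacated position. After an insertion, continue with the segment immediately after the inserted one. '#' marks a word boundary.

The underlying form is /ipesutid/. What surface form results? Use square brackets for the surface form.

[ibesudit]

(1) Progressive Voicing Assimilation: no change — [ipesutid]
(2) Intervocalic Voicing: [ipesutid] → [ibesudid]
(3) Word-Final Devoicing: [ibesudid] → [ibesudit]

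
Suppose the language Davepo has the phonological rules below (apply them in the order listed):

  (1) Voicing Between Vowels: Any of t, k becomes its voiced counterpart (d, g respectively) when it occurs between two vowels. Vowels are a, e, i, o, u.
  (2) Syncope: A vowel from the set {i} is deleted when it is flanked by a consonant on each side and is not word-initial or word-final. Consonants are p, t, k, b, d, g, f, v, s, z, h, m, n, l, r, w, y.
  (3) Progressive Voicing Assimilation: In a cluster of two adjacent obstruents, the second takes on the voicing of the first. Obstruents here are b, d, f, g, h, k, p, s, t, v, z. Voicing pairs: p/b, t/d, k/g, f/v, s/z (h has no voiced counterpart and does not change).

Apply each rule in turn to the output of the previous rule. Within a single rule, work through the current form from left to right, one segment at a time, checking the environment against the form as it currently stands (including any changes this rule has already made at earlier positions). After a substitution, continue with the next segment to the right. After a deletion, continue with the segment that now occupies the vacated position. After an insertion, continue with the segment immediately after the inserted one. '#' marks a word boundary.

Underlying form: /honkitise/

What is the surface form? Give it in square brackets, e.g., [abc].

(1) Voicing Between Vowels: [honkitise] → [honkidise]
(2) Syncope: [honkidise] → [honkdse]
(3) Progressive Voicing Assimilation: [honkdse] → [honktse]

[honktse]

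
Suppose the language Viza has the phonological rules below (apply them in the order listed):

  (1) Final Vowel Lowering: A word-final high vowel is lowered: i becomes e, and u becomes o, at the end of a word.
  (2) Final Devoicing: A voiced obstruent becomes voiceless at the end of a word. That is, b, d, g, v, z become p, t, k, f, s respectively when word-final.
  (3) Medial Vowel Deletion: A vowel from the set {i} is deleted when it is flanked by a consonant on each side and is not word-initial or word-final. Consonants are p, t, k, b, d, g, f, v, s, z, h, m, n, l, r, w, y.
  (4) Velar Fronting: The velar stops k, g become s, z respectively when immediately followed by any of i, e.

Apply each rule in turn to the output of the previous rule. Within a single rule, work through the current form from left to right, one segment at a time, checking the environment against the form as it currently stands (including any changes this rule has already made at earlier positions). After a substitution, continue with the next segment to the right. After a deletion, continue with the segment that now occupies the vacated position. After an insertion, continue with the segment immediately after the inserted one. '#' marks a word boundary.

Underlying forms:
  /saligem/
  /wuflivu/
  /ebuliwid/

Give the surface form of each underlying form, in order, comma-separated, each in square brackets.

/saligem/:
  (1) Final Vowel Lowering: no change — [saligem]
  (2) Final Devoicing: no change — [saligem]
  (3) Medial Vowel Deletion: [saligem] → [salgem]
  (4) Velar Fronting: [salgem] → [salzem]
/wuflivu/:
  (1) Final Vowel Lowering: [wuflivu] → [wuflivo]
  (2) Final Devoicing: no change — [wuflivo]
  (3) Medial Vowel Deletion: [wuflivo] → [wuflvo]
  (4) Velar Fronting: no change — [wuflvo]
/ebuliwid/:
  (1) Final Vowel Lowering: no change — [ebuliwid]
  (2) Final Devoicing: [ebuliwid] → [ebuliwit]
  (3) Medial Vowel Deletion: [ebuliwit] → [ebulwt]
  (4) Velar Fronting: no change — [ebulwt]

[salzem], [wuflvo], [ebulwt]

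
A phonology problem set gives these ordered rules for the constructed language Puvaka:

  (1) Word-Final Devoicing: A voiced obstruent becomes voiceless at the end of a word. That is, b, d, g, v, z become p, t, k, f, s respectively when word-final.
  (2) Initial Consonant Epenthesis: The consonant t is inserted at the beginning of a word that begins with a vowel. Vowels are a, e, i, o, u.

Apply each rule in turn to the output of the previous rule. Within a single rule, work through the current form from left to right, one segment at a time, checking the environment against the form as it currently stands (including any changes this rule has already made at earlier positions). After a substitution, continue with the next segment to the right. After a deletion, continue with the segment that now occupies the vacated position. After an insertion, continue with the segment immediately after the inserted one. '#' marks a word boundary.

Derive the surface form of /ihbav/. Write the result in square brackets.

[tihbaf]

(1) Word-Final Devoicing: [ihbav] → [ihbaf]
(2) Initial Consonant Epenthesis: [ihbaf] → [tihbaf]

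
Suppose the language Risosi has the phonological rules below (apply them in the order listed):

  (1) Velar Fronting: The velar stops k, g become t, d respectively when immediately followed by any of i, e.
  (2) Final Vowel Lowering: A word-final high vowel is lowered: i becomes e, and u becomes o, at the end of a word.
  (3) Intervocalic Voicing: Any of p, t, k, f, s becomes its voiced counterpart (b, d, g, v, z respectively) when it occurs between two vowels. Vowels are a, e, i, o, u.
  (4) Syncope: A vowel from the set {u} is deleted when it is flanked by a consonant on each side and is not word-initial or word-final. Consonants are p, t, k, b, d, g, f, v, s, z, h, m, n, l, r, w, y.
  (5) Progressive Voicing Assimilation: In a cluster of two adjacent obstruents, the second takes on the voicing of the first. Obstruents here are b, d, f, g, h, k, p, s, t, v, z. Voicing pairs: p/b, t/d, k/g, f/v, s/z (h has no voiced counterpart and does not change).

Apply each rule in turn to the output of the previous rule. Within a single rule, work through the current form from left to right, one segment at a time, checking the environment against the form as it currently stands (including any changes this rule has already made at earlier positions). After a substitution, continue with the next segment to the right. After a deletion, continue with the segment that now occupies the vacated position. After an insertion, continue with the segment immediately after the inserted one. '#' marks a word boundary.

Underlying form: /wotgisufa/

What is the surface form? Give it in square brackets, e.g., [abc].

[wottizva]

(1) Velar Fronting: [wotgisufa] → [wotdisufa]
(2) Final Vowel Lowering: no change — [wotdisufa]
(3) Intervocalic Voicing: [wotdisufa] → [wotdizuva]
(4) Syncope: [wotdizuva] → [wotdizva]
(5) Progressive Voicing Assimilation: [wotdizva] → [wottizva]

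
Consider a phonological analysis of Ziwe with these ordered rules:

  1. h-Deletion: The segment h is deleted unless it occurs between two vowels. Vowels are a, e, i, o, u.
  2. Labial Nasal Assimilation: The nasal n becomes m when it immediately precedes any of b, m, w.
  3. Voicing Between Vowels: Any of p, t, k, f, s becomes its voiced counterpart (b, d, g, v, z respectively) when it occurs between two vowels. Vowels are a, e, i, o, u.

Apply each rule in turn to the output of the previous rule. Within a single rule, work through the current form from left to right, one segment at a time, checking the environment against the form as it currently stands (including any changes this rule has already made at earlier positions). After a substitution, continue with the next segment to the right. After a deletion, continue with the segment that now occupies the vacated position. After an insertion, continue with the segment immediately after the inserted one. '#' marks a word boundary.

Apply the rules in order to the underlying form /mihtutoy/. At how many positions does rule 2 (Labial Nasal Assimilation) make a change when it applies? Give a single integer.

0

1 h-Deletion: [mihtutoy] → [mitutoy]
2 Labial Nasal Assimilation: no change — [mitutoy]
3 Voicing Between Vowels: [mitutoy] → [midudoy]
Rule 2 changed 0 position(s).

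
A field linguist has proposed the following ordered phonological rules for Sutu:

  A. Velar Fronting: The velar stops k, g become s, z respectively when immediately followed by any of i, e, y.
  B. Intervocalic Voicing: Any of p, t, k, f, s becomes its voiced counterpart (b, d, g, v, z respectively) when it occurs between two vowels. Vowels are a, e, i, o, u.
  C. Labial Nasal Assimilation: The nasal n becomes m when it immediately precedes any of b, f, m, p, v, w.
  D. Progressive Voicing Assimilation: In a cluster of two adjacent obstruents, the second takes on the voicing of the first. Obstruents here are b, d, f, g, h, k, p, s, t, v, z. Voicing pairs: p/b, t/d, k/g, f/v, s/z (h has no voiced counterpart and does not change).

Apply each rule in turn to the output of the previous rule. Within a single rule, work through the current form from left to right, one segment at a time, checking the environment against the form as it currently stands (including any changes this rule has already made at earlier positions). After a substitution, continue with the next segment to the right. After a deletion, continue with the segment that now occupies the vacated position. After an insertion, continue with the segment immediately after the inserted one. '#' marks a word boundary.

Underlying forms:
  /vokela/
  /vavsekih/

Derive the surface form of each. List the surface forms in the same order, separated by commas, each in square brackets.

/vokela/:
  A Velar Fronting: [vokela] → [vosela]
  B Intervocalic Voicing: [vosela] → [vozela]
  C Labial Nasal Assimilation: no change — [vozela]
  D Progressive Voicing Assimilation: no change — [vozela]
/vavsekih/:
  A Velar Fronting: [vavsekih] → [vavsesih]
  B Intervocalic Voicing: [vavsesih] → [vavsezih]
  C Labial Nasal Assimilation: no change — [vavsezih]
  D Progressive Voicing Assimilation: [vavsezih] → [vavzezih]

[vozela], [vavzezih]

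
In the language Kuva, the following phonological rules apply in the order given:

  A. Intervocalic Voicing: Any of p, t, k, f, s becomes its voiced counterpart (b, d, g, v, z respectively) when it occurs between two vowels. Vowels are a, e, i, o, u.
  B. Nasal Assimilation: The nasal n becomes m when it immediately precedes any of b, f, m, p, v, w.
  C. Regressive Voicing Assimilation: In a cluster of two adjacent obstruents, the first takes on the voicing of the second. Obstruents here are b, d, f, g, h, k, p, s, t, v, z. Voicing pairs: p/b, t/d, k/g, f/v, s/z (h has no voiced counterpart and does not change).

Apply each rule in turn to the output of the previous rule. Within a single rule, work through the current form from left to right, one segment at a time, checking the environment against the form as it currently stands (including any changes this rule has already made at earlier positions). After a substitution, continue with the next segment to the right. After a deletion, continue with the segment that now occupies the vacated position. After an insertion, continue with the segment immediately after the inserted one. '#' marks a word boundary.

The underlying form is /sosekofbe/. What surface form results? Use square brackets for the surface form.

[sozegovbe]

A Intervocalic Voicing: [sosekofbe] → [sozegofbe]
B Nasal Assimilation: no change — [sozegofbe]
C Regressive Voicing Assimilation: [sozegofbe] → [sozegovbe]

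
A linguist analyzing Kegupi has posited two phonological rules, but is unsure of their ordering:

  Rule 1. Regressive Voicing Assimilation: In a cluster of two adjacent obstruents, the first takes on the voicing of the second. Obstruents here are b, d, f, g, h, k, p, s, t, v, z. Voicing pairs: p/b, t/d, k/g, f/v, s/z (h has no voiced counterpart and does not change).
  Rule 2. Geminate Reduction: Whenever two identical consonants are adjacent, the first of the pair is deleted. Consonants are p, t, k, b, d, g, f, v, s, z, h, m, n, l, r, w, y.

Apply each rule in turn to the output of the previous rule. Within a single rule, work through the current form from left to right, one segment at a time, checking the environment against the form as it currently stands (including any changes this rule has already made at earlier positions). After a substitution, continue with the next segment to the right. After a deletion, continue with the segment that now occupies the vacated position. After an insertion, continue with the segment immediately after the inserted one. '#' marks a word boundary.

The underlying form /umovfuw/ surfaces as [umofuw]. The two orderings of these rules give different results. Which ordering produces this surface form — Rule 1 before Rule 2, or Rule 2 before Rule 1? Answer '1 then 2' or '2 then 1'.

1 then 2

Order 1 then 2:
  1 Regressive Voicing Assimilation: [umovfuw] → [umoffuw]
  2 Geminate Reduction: [umoffuw] → [umofuw]
  result: [umofuw]
Order 2 then 1:
  2 Geminate Reduction: no change — [umovfuw]
  1 Regressive Voicing Assimilation: [umovfuw] → [umoffuw]
  result: [umoffuw]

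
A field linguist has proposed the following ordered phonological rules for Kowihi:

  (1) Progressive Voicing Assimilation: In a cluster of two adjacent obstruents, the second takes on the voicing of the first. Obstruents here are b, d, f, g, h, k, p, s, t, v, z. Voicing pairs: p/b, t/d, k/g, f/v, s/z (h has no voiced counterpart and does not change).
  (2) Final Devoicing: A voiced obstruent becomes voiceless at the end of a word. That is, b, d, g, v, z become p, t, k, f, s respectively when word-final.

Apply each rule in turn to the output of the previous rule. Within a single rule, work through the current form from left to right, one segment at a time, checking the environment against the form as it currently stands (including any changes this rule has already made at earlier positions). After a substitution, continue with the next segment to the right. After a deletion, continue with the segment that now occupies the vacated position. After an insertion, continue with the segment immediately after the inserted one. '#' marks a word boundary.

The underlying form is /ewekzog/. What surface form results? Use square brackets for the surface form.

[eweksok]

(1) Progressive Voicing Assimilation: [ewekzog] → [eweksog]
(2) Final Devoicing: [eweksog] → [eweksok]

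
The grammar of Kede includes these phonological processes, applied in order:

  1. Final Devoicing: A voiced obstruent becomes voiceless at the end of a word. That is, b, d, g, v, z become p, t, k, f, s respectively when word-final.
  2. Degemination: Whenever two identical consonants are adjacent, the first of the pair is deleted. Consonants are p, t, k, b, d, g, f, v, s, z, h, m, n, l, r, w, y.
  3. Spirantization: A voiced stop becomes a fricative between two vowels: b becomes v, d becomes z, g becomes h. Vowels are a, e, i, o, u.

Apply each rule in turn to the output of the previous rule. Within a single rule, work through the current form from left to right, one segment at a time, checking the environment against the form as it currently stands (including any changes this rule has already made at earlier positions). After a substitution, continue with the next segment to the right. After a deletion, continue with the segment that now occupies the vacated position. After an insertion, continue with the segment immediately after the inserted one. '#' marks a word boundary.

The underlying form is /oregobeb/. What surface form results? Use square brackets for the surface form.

[orehovep]

1 Final Devoicing: [oregobeb] → [oregobep]
2 Degemination: no change — [oregobep]
3 Spirantization: [oregobep] → [orehovep]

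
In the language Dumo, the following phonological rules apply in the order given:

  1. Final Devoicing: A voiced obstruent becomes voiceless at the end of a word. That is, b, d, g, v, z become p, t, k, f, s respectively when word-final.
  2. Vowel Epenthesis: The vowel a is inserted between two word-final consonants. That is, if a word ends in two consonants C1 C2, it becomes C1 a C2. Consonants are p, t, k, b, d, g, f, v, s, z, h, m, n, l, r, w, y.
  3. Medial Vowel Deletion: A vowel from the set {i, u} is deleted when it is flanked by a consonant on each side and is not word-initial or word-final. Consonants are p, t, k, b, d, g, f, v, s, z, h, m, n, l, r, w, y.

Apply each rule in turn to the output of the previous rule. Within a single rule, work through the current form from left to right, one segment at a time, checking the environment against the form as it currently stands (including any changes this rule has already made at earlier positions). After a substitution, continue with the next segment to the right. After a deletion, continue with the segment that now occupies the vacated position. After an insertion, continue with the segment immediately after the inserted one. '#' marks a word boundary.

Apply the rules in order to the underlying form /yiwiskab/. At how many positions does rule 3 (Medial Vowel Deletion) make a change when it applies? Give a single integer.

1 Final Devoicing: [yiwiskab] → [yiwiskap]
2 Vowel Epenthesis: no change — [yiwiskap]
3 Medial Vowel Deletion: [yiwiskap] → [ywskap]
Rule 3 changed 2 position(s).

2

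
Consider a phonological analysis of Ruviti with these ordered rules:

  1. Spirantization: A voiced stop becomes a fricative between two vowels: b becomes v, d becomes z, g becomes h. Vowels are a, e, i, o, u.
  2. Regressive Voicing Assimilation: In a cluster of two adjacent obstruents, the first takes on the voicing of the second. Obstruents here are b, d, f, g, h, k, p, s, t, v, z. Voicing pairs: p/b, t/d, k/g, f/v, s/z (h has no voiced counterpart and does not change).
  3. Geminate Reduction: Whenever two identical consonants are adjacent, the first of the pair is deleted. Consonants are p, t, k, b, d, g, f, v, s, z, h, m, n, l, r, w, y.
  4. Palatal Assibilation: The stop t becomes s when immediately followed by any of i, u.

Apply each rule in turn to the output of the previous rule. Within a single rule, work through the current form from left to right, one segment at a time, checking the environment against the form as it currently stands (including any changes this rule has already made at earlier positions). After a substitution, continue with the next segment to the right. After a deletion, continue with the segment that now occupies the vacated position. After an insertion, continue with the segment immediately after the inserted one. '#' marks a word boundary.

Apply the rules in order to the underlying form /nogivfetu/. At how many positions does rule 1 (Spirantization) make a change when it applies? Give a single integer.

1

1 Spirantization: [nogivfetu] → [nohivfetu]
2 Regressive Voicing Assimilation: [nohivfetu] → [nohiffetu]
3 Geminate Reduction: [nohiffetu] → [nohifetu]
4 Palatal Assibilation: [nohifetu] → [nohifesu]
Rule 1 changed 1 position(s).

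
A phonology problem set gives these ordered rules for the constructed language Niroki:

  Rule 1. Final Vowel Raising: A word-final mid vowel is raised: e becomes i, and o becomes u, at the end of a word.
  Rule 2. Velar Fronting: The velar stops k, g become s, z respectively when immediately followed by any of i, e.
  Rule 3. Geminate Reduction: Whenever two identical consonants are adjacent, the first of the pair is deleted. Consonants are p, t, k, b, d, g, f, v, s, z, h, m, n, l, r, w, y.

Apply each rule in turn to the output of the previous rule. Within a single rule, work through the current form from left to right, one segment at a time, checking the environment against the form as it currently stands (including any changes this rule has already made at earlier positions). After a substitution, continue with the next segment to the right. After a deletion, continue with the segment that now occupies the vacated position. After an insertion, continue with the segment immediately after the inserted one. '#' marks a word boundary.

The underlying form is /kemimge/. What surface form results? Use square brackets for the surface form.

Rule 1 Final Vowel Raising: [kemimge] → [kemimgi]
Rule 2 Velar Fronting: [kemimgi] → [semimzi]
Rule 3 Geminate Reduction: no change — [semimzi]

[semimzi]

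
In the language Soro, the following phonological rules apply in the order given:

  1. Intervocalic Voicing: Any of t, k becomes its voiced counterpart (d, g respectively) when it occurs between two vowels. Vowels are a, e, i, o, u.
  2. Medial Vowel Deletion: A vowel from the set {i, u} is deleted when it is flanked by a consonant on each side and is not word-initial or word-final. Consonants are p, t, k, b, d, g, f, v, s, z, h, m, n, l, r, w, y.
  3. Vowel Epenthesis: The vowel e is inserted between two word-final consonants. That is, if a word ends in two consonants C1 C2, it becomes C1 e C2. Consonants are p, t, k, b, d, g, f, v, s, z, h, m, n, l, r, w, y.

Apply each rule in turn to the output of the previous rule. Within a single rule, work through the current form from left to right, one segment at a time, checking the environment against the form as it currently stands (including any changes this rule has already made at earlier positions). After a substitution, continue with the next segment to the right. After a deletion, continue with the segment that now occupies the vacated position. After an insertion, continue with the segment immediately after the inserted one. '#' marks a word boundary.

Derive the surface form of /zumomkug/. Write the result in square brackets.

[zmomkeg]

1 Intervocalic Voicing: no change — [zumomkug]
2 Medial Vowel Deletion: [zumomkug] → [zmomkg]
3 Vowel Epenthesis: [zmomkg] → [zmomkeg]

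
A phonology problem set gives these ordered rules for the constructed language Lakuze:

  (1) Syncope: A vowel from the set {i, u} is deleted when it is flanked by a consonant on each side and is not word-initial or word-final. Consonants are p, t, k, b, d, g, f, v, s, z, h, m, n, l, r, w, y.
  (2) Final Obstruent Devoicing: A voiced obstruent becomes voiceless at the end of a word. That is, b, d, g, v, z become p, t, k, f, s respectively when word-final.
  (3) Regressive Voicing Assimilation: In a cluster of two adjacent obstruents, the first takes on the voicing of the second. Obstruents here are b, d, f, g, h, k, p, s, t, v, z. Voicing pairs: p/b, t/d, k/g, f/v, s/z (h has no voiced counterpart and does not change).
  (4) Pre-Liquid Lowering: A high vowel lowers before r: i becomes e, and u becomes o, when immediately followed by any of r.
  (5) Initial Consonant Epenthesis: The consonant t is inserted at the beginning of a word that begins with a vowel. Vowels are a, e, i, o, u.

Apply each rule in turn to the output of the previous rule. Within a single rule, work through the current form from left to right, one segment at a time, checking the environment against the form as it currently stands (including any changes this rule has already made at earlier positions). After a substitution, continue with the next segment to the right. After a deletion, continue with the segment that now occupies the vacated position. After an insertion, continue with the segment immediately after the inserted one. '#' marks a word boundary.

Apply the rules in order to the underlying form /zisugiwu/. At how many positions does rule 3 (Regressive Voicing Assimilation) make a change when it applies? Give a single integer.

2

(1) Syncope: [zisugiwu] → [zsgwu]
(2) Final Obstruent Devoicing: no change — [zsgwu]
(3) Regressive Voicing Assimilation: [zsgwu] → [szgwu]
(4) Pre-Liquid Lowering: no change — [szgwu]
(5) Initial Consonant Epenthesis: no change — [szgwu]
Rule 3 changed 2 position(s).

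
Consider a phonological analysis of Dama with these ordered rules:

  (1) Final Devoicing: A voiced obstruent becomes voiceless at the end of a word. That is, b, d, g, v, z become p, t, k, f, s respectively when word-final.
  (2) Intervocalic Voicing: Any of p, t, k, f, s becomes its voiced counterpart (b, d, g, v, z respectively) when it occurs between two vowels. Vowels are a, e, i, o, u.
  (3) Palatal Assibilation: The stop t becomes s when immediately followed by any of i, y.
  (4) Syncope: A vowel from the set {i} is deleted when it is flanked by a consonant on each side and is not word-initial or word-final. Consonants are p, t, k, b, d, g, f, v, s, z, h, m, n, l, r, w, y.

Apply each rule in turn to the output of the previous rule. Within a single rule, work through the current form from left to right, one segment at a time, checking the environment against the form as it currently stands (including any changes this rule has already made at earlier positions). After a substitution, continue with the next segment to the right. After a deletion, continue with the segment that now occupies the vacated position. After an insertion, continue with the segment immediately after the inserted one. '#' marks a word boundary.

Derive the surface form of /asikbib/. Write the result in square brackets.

(1) Final Devoicing: [asikbib] → [asikbip]
(2) Intervocalic Voicing: [asikbip] → [azikbip]
(3) Palatal Assibilation: no change — [azikbip]
(4) Syncope: [azikbip] → [azkbp]

[azkbp]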